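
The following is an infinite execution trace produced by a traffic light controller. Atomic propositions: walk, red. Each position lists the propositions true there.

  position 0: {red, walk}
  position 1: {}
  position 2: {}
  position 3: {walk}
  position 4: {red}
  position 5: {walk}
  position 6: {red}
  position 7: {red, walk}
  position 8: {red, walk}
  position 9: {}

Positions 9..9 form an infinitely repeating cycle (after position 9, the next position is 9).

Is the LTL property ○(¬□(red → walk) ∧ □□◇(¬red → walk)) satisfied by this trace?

Violated

The position after 0 is 1; ¬□(red → walk) ∧ □□◇(¬red → walk) is false there.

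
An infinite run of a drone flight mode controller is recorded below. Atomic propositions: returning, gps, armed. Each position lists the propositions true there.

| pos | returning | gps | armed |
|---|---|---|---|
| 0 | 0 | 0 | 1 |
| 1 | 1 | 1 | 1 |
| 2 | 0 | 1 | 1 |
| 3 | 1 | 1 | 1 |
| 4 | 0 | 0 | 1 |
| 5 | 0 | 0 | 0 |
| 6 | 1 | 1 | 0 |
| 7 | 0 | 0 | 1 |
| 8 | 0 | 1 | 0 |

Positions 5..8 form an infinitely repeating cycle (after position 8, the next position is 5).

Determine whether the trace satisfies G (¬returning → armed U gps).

No

¬returning → armed U gps must hold at every position from 0 onward. It fails at position 4, so G (¬returning → armed U gps) is false.
Positions where ¬returning holds: 0, 2, 4, 5, 7, 8.
Check armed U gps at each: 0→ok, 2→ok, 4→fails, 5→fails, 7→ok, 8→ok.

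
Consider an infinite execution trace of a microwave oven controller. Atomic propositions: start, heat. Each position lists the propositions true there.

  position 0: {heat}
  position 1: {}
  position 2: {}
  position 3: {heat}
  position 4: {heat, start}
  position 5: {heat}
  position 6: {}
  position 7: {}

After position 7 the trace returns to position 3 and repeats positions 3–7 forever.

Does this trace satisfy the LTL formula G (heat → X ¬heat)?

heat → X ¬heat must hold at every position from 0 onward. It fails at position 3, so G (heat → X ¬heat) is false.
Positions where heat holds: 0, 3, 4, 5.
Check X ¬heat at each: 0→ok, 3→fails, 4→fails, 5→ok.

Does not hold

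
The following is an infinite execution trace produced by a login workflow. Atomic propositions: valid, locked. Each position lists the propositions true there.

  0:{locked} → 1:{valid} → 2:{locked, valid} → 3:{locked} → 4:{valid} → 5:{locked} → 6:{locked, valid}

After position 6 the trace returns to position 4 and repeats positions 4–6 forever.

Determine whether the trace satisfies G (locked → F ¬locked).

locked → F ¬locked holds at every position 0..6, and those are all positions ever visited, so G (locked → F ¬locked) holds.
Positions where locked holds: 0, 2, 3, 5, 6.
Check F ¬locked at each: 0→ok, 2→ok, 3→ok, 5→ok, 6→ok.

Holds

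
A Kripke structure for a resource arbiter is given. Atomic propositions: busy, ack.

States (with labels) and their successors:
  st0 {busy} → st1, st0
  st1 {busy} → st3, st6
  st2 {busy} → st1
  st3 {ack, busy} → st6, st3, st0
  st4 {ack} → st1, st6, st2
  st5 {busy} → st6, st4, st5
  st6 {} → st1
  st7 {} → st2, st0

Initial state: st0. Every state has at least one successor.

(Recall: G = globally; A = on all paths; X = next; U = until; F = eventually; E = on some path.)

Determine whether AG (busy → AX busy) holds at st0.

Violated

States satisfying busy → AX busy: {st0, st2, st4, st6, st7}.
States satisfying AG (busy → AX busy): ∅.
st1 is reachable from st0 and violates busy → AX busy, so AG fails at st0.
st0 ∉ Sat(AG (busy → AX busy)).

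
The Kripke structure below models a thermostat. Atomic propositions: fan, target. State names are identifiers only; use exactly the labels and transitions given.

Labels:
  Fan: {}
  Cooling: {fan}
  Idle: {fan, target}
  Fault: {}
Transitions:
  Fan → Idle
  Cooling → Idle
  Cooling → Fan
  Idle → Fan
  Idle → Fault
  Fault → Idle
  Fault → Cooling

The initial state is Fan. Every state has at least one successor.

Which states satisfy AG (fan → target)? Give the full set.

States satisfying fan → target: {Fan, Idle, Fault}.
States satisfying AG (fan → target): ∅.

none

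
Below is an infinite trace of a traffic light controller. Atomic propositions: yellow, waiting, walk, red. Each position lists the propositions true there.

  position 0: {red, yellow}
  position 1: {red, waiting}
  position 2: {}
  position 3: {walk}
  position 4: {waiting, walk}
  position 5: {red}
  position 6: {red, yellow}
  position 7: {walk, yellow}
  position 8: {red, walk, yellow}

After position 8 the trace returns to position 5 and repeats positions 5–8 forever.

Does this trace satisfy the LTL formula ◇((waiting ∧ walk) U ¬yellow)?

(waiting ∧ walk) U ¬yellow holds at position 1, which is reachable from 0, so ◇((waiting ∧ walk) U ¬yellow) holds.

Yes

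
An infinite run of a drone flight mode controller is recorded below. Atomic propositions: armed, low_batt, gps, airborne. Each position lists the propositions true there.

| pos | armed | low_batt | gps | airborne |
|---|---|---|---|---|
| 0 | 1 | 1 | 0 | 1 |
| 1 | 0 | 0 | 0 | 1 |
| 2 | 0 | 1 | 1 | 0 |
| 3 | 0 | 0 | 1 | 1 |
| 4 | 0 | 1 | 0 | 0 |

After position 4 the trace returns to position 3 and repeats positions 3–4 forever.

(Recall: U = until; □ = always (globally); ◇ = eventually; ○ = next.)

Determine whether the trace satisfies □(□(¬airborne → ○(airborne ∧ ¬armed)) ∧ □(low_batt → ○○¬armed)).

Holds

□(¬airborne → ○(airborne ∧ ¬armed)) ∧ □(low_batt → ○○¬armed) holds at every position 0..4, and those are all positions ever visited, so □(□(¬airborne → ○(airborne ∧ ¬armed)) ∧ □(low_batt → ○○¬armed)) holds.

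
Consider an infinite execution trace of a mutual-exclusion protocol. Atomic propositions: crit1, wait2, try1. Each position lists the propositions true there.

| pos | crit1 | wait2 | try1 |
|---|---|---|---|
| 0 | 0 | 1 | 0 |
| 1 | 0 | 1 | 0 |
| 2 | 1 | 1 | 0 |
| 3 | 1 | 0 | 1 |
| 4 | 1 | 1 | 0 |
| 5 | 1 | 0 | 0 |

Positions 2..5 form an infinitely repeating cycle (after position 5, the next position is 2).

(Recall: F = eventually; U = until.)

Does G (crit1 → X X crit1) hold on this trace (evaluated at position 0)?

Yes

crit1 → X X crit1 holds at every position 0..5, and those are all positions ever visited, so G (crit1 → X X crit1) holds.
Positions where crit1 holds: 2, 3, 4, 5.
Check X X crit1 at each: 2→ok, 3→ok, 4→ok, 5→ok.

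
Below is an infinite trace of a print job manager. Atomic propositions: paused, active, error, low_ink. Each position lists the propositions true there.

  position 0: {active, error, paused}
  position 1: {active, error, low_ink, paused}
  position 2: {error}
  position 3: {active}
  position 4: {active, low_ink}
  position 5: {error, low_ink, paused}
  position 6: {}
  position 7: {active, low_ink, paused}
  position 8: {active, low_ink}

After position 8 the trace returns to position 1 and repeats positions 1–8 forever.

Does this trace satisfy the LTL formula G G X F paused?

G X F paused holds at every position 0..8, and those are all positions ever visited, so G G X F paused holds.

Yes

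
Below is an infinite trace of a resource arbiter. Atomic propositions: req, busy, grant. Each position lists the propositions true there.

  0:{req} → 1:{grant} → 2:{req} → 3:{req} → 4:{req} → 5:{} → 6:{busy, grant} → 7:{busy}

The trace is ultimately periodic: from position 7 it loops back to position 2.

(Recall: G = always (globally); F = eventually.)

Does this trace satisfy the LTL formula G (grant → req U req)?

grant → req U req must hold at every position from 0 onward. It fails at position 1, so G (grant → req U req) is false.
Positions where grant holds: 1, 6.
Check req U req at each: 1→fails, 6→fails.

No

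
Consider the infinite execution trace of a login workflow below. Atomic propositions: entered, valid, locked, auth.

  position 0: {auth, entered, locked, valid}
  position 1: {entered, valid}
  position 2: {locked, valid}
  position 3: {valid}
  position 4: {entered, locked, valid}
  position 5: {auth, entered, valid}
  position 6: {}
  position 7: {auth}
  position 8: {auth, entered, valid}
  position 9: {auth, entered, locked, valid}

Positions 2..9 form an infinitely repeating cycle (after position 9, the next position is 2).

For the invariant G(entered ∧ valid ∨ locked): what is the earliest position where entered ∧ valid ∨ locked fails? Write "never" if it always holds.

3

Check entered ∧ valid ∨ locked at each position in order: 0 ✓, 1 ✓, 2 ✓.
At position 3 the labels are {valid}, so entered ∧ valid ∨ locked is false there. This is the first violation.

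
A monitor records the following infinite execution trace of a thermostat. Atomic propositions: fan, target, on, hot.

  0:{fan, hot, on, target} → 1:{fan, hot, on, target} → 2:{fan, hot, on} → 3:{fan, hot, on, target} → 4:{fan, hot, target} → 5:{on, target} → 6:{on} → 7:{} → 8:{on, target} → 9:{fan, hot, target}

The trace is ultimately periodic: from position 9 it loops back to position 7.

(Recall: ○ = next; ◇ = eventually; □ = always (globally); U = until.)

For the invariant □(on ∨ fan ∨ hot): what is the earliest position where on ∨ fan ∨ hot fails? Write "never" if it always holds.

Check on ∨ fan ∨ hot at each position in order: 0 ✓, 1 ✓, 2 ✓, 3 ✓, 4 ✓, 5 ✓, 6 ✓.
At position 7 the labels are {}, so on ∨ fan ∨ hot is false there. This is the first violation.

7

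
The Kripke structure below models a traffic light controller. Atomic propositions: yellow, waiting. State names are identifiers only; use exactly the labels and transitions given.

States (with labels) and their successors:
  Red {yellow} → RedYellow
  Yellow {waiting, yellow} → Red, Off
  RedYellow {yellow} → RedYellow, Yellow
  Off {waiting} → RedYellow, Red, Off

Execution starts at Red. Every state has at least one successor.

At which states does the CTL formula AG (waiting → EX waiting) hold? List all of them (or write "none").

{Red, Yellow, RedYellow, Off}

States satisfying waiting → EX waiting: {Red, Yellow, RedYellow, Off}.
States satisfying AG (waiting → EX waiting): {Red, Yellow, RedYellow, Off}.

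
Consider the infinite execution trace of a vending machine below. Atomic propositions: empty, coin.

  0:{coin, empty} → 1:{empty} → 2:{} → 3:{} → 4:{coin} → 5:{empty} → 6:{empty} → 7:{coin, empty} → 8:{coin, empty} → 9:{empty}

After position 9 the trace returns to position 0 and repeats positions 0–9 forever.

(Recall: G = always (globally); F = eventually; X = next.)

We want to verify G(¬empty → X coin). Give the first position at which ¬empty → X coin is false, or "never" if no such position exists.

2

Check ¬empty → X coin at each position in order: 0 ✓, 1 ✓.
At position 2 the labels are {} and the next position 3 has {}, so ¬empty → X coin is false there. This is the first violation.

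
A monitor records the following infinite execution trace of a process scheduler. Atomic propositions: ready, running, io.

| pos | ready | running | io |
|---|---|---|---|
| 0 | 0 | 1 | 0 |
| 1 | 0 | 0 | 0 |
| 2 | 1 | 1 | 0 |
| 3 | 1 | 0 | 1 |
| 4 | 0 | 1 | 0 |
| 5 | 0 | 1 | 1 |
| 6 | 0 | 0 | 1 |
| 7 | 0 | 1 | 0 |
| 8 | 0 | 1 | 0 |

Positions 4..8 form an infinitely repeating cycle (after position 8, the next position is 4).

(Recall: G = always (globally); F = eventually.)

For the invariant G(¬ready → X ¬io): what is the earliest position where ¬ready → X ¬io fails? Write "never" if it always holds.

Check ¬ready → X ¬io at each position in order: 0 ✓, 1 ✓, 2 ✓, 3 ✓.
At position 4 the labels are {running} and the next position 5 has {io, running}, so ¬ready → X ¬io is false there. This is the first violation.

4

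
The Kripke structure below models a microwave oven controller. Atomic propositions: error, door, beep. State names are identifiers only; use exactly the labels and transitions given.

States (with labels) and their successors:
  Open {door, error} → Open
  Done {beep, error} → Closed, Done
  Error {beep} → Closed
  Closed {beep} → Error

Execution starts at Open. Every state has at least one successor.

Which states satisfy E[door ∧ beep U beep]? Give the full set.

{Done, Error, Closed}

States satisfying door ∧ beep: ∅.
States satisfying beep: {Done, Error, Closed}.
States satisfying E[door ∧ beep U beep]: {Done, Error, Closed}.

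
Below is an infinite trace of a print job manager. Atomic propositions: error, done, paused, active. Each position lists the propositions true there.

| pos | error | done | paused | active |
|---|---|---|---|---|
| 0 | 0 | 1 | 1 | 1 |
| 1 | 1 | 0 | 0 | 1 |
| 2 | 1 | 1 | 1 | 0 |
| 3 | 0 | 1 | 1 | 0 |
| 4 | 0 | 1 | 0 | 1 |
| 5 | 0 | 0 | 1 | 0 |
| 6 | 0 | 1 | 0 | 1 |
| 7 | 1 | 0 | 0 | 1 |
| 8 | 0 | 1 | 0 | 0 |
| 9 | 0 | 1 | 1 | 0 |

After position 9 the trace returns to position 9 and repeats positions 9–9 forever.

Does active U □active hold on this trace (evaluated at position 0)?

Walking from position 0: at position 2, □active has not yet held and active fails, so active U □active is false.

Does not hold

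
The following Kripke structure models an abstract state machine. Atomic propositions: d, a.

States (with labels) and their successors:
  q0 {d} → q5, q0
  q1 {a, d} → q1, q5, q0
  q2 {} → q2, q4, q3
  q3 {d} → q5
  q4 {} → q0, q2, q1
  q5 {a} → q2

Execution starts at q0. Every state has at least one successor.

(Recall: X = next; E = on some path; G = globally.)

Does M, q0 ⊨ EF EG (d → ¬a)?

States satisfying EG (d → ¬a): {q0, q2, q3, q4, q5}.
States satisfying EF EG (d → ¬a): {q0, q1, q2, q3, q4, q5}.
Some path from q0 reaches a state where EG (d → ¬a) holds.
q0 ∈ Sat(EF EG (d → ¬a)).

Holds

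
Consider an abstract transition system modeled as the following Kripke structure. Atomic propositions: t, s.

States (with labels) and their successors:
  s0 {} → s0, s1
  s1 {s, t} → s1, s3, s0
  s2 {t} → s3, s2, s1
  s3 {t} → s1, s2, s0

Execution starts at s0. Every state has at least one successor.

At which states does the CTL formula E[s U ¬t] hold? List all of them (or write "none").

States satisfying s: {s1}.
States satisfying ¬t: {s0}.
States satisfying E[s U ¬t]: {s0, s1}.

{s0, s1}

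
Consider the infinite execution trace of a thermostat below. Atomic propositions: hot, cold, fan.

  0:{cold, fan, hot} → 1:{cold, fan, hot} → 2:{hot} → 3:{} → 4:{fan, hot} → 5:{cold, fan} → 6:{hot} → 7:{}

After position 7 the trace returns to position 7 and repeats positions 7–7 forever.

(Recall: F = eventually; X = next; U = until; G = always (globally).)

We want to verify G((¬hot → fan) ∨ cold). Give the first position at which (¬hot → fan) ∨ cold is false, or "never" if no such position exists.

Check (¬hot → fan) ∨ cold at each position in order: 0 ✓, 1 ✓, 2 ✓.
At position 3 the labels are {}, so (¬hot → fan) ∨ cold is false there. This is the first violation.

3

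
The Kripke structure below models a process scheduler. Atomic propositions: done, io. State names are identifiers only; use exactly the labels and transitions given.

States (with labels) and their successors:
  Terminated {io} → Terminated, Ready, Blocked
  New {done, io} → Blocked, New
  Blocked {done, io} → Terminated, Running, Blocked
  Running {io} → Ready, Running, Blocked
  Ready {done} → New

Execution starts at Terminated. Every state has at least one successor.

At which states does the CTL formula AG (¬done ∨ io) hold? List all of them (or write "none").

States satisfying ¬done ∨ io: {Terminated, New, Blocked, Running}.
States satisfying AG (¬done ∨ io): ∅.

none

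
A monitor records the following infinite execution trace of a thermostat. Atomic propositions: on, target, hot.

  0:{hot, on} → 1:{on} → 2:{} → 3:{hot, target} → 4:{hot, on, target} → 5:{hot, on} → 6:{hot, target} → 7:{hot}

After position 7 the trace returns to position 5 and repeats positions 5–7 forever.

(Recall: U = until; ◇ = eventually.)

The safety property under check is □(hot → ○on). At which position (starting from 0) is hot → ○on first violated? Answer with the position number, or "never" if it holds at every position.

5

Check hot → ○on at each position in order: 0 ✓, 1 ✓, 2 ✓, 3 ✓, 4 ✓.
At position 5 the labels are {hot, on} and the next position 6 has {hot, target}, so hot → ○on is false there. This is the first violation.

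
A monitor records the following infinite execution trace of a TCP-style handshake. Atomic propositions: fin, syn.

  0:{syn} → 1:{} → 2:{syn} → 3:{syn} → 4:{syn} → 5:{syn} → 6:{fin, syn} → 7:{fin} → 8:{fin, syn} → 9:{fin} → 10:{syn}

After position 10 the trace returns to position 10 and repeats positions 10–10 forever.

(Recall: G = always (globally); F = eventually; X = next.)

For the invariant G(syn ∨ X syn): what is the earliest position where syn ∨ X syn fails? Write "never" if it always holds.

syn ∨ X syn holds at every position 0..10, and those are all the positions the trace ever visits, so the invariant G(syn ∨ X syn) is never violated.

never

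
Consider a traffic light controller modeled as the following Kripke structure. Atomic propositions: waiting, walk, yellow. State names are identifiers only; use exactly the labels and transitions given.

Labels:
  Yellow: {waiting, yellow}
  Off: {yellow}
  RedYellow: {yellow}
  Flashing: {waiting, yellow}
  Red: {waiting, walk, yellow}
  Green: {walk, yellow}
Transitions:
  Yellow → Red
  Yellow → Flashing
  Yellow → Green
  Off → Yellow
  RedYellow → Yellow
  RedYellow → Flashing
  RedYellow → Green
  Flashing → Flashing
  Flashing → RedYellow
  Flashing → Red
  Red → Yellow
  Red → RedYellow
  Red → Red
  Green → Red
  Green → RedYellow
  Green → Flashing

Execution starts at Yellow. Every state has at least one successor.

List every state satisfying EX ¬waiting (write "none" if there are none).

{Yellow, RedYellow, Flashing, Red, Green}

States satisfying ¬waiting: {Off, RedYellow, Green}.
States satisfying EX ¬waiting: {Yellow, RedYellow, Flashing, Red, Green}.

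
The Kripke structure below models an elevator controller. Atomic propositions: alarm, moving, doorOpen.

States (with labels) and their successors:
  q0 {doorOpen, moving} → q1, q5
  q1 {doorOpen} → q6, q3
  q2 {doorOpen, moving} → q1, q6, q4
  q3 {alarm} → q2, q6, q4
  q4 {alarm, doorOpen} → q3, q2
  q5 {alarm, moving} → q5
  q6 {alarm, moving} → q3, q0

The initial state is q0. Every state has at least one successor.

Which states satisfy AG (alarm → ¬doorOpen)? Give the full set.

States satisfying alarm → ¬doorOpen: {q0, q1, q2, q3, q5, q6}.
States satisfying AG (alarm → ¬doorOpen): {q5}.

{q5}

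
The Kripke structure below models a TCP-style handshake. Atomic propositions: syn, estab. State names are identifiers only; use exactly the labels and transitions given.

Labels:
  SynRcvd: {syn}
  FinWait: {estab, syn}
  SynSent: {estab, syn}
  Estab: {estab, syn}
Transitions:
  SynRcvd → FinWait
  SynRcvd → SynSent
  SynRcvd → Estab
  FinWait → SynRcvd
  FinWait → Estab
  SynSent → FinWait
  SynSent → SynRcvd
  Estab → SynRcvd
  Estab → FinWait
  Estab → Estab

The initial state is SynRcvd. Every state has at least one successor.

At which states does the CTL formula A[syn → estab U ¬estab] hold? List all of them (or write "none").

{SynRcvd}

States satisfying syn → estab: {FinWait, SynSent, Estab}.
States satisfying ¬estab: {SynRcvd}.
States satisfying A[syn → estab U ¬estab]: {SynRcvd}.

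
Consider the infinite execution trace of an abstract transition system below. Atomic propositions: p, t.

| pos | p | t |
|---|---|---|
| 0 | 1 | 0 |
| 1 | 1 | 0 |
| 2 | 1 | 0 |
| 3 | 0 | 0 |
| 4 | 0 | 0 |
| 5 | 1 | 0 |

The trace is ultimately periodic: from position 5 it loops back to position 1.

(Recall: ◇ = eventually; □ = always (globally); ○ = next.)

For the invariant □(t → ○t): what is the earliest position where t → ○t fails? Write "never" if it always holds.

t → ○t holds at every position 0..5, and those are all the positions the trace ever visits, so the invariant □(t → ○t) is never violated.

never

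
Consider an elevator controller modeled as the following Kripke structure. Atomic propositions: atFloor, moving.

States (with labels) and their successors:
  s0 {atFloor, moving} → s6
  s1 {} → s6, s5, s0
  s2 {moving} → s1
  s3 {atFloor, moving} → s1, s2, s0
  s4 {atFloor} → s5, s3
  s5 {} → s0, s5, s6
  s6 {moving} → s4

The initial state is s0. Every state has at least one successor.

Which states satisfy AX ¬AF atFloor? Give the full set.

States satisfying ¬AF atFloor: {s1, s2, s5}.
States satisfying AX ¬AF atFloor: {s2}.

{s2}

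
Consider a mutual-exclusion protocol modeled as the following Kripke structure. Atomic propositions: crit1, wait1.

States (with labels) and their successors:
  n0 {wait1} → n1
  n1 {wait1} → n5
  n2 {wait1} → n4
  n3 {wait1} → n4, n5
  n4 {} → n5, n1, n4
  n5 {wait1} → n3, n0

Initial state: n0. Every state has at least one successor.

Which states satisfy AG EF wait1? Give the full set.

{n0, n1, n2, n3, n4, n5}

States satisfying EF wait1: {n0, n1, n2, n3, n4, n5}.
States satisfying AG EF wait1: {n0, n1, n2, n3, n4, n5}.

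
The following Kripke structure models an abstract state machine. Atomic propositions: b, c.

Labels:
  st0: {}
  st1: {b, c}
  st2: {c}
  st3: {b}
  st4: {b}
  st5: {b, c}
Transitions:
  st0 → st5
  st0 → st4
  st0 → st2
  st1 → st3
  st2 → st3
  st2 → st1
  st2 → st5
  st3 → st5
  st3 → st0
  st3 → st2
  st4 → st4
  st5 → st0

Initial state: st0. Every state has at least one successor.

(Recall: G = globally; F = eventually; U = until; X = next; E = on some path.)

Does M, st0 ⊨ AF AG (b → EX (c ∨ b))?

No

States satisfying AG (b → EX (c ∨ b)): {st4}.
States satisfying AF AG (b → EX (c ∨ b)): {st4}.
There is a path from st0 along which AG (b → EX (c ∨ b)) never holds.
st0 ∉ Sat(AF AG (b → EX (c ∨ b))).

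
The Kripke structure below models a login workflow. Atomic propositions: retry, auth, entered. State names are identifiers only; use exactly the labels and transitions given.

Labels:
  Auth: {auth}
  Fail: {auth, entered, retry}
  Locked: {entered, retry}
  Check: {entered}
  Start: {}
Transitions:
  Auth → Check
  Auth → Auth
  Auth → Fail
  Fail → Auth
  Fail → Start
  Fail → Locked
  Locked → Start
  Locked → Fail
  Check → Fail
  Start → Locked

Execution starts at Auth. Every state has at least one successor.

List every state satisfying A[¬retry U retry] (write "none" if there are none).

States satisfying ¬retry: {Auth, Check, Start}.
States satisfying retry: {Fail, Locked}.
States satisfying A[¬retry U retry]: {Fail, Locked, Check, Start}.

{Fail, Locked, Check, Start}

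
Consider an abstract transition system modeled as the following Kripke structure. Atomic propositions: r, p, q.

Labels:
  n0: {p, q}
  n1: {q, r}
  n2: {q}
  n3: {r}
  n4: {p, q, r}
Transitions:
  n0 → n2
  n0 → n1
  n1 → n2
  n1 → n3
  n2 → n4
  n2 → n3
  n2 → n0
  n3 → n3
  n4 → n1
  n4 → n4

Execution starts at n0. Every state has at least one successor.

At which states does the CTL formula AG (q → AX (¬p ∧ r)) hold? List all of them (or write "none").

{n3}

States satisfying q → AX (¬p ∧ r): {n3}.
States satisfying AG (q → AX (¬p ∧ r)): {n3}.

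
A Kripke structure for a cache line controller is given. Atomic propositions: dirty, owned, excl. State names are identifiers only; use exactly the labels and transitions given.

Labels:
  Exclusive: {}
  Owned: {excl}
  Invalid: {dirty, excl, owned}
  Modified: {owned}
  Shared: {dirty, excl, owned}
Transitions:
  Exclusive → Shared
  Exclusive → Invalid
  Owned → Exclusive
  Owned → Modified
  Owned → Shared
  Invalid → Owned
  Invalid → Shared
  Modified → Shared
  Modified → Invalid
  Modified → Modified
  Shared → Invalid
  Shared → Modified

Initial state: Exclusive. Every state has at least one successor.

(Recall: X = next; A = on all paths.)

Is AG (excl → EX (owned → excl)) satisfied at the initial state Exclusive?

States satisfying excl → EX (owned → excl): {Exclusive, Owned, Invalid, Modified, Shared}.
States satisfying AG (excl → EX (owned → excl)): {Exclusive, Owned, Invalid, Modified, Shared}.
Every state reachable from Exclusive satisfies excl → EX (owned → excl).
Exclusive ∈ Sat(AG (excl → EX (owned → excl))).

Holds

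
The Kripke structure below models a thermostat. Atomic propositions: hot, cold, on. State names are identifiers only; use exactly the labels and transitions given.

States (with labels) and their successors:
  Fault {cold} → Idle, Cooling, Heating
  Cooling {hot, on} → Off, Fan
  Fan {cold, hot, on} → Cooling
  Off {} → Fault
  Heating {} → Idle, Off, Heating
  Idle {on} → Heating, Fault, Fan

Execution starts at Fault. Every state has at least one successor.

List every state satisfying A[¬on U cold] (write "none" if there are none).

States satisfying ¬on: {Fault, Off, Heating}.
States satisfying cold: {Fault, Fan}.
States satisfying A[¬on U cold]: {Fault, Fan, Off}.

{Fault, Fan, Off}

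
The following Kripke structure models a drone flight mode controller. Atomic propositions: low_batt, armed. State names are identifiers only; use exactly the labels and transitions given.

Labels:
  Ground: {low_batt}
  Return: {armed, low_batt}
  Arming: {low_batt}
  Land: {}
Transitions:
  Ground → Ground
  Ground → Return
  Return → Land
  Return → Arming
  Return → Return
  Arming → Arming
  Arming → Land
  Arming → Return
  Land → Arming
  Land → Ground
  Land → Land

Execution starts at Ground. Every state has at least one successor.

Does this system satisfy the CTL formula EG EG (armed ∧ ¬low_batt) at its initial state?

Does not hold

States satisfying EG (armed ∧ ¬low_batt): ∅.
States satisfying EG EG (armed ∧ ¬low_batt): ∅.
No suitable path/successor from Ground witnesses the formula.
Ground ∉ Sat(EG EG (armed ∧ ¬low_batt)).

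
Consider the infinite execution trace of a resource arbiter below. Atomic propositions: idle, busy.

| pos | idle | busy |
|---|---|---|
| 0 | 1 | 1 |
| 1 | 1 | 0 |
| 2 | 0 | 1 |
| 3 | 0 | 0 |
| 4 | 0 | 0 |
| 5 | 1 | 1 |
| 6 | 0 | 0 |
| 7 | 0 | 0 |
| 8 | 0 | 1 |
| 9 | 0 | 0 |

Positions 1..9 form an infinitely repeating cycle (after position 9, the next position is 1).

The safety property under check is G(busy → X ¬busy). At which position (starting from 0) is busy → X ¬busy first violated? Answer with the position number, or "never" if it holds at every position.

busy → X ¬busy holds at every position 0..9, and those are all the positions the trace ever visits, so the invariant G(busy → X ¬busy) is never violated.

never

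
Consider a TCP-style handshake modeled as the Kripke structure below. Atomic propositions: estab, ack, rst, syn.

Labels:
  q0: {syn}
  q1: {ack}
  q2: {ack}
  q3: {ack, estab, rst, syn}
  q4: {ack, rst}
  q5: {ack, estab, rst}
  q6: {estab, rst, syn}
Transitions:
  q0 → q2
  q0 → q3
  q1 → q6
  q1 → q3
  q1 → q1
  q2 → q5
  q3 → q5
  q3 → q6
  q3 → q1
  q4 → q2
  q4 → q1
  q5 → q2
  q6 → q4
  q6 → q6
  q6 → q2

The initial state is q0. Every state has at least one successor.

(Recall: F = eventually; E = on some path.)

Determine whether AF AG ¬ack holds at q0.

States satisfying AG ¬ack: ∅.
States satisfying AF AG ¬ack: ∅.
There is a path from q0 along which AG ¬ack never holds.
q0 ∉ Sat(AF AG ¬ack).

Violated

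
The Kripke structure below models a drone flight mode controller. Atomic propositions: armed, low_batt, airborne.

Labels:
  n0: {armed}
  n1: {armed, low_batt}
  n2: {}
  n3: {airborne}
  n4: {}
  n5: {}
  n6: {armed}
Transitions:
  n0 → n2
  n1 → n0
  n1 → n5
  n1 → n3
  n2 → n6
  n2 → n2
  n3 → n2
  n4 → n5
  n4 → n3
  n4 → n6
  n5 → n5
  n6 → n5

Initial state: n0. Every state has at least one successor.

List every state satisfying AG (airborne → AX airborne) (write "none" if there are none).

{n0, n2, n5, n6}

States satisfying airborne → AX airborne: {n0, n1, n2, n4, n5, n6}.
States satisfying AG (airborne → AX airborne): {n0, n2, n5, n6}.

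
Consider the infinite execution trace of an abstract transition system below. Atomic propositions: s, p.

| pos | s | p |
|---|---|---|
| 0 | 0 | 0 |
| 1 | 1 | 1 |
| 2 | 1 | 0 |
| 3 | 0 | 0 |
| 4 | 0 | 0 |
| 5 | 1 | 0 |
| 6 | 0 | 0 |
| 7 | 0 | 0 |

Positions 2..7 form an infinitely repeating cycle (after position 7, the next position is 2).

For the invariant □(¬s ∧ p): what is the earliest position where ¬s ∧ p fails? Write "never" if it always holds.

At position 0 the labels are {}, so ¬s ∧ p is false there. This is the first violation.

0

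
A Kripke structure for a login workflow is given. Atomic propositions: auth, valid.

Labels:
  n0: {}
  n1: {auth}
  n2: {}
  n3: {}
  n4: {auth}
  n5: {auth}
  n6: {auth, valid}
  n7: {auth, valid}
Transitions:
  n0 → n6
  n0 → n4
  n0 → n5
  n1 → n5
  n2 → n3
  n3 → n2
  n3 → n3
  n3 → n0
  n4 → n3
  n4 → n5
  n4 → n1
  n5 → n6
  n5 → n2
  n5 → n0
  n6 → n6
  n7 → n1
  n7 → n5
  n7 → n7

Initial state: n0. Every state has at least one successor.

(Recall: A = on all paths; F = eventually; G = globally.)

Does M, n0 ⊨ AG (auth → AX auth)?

States satisfying auth → AX auth: {n0, n1, n2, n3, n6, n7}.
States satisfying AG (auth → AX auth): {n6}.
n4 is reachable from n0 and violates auth → AX auth, so AG fails at n0.
n0 ∉ Sat(AG (auth → AX auth)).

Violated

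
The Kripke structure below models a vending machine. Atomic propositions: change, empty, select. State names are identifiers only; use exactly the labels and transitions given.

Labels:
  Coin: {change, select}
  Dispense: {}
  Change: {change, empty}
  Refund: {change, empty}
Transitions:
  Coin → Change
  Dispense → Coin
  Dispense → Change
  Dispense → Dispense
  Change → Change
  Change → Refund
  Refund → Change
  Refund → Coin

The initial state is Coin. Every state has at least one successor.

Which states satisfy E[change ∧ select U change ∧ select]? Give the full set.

{Coin}

States satisfying change ∧ select: {Coin}.
States satisfying E[change ∧ select U change ∧ select]: {Coin}.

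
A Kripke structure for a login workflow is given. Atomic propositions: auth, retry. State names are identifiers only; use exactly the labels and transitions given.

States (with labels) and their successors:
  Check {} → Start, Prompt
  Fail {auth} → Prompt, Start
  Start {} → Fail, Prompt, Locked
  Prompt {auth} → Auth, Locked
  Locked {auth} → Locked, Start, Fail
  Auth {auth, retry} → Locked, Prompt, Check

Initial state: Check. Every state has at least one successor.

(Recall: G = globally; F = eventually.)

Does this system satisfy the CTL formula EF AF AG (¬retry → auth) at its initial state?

States satisfying AF AG (¬retry → auth): ∅.
States satisfying EF AF AG (¬retry → auth): ∅.
No suitable path/successor from Check witnesses the formula.
Check ∉ Sat(EF AF AG (¬retry → auth)).

No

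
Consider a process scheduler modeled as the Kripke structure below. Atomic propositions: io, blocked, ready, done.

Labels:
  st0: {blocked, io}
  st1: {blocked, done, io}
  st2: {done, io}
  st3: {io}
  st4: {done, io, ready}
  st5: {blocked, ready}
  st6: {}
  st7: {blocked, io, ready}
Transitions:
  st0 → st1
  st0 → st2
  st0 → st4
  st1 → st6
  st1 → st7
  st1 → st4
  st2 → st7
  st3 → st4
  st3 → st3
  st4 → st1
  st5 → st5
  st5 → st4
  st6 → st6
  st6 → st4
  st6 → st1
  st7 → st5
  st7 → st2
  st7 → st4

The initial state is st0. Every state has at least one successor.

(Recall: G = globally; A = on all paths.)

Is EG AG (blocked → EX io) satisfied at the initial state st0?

Holds

States satisfying AG (blocked → EX io): {st0, st1, st2, st3, st4, st5, st6, st7}.
States satisfying EG AG (blocked → EX io): {st0, st1, st2, st3, st4, st5, st6, st7}.
st0 ∈ Sat(EG AG (blocked → EX io)).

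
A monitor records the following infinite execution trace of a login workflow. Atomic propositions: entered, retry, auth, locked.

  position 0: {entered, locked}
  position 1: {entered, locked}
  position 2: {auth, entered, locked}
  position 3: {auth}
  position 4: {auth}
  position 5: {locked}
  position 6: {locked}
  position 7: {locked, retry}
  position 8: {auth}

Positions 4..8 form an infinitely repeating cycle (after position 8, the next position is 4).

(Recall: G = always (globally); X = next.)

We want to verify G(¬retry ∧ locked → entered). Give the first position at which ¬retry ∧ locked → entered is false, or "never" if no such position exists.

Check ¬retry ∧ locked → entered at each position in order: 0 ✓, 1 ✓, 2 ✓, 3 ✓, 4 ✓.
At position 5 the labels are {locked}, so ¬retry ∧ locked → entered is false there. This is the first violation.

5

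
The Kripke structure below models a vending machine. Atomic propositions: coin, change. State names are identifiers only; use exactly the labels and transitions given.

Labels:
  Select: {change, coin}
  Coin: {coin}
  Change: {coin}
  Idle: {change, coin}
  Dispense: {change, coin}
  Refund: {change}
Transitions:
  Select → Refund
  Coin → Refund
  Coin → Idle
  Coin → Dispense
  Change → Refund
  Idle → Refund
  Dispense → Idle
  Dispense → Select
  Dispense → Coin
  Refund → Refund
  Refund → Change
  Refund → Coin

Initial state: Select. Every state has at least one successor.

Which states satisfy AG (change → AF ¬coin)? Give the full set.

States satisfying change → AF ¬coin: {Select, Coin, Change, Idle, Refund}.
States satisfying AG (change → AF ¬coin): ∅.

none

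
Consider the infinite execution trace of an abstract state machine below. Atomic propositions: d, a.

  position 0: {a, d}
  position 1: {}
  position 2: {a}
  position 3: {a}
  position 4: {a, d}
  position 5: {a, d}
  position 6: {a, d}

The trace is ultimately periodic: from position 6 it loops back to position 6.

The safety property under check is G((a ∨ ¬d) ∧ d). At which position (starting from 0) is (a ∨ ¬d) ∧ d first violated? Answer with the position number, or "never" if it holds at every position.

Check (a ∨ ¬d) ∧ d at each position in order: 0 ✓.
At position 1 the labels are {}, so (a ∨ ¬d) ∧ d is false there. This is the first violation.

1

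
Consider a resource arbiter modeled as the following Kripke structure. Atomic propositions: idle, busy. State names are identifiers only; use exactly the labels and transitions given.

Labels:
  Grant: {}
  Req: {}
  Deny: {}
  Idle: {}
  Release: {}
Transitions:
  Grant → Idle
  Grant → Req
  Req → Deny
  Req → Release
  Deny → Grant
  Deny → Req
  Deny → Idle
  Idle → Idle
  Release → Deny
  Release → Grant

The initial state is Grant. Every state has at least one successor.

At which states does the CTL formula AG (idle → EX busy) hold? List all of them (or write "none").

{Grant, Req, Deny, Idle, Release}

States satisfying idle → EX busy: {Grant, Req, Deny, Idle, Release}.
States satisfying AG (idle → EX busy): {Grant, Req, Deny, Idle, Release}.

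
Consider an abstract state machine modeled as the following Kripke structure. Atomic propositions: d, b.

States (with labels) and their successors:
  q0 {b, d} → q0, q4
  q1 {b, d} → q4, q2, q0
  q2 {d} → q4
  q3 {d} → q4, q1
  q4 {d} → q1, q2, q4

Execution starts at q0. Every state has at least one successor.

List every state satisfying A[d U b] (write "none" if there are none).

{q0, q1}

States satisfying d: {q0, q1, q2, q3, q4}.
States satisfying b: {q0, q1}.
States satisfying A[d U b]: {q0, q1}.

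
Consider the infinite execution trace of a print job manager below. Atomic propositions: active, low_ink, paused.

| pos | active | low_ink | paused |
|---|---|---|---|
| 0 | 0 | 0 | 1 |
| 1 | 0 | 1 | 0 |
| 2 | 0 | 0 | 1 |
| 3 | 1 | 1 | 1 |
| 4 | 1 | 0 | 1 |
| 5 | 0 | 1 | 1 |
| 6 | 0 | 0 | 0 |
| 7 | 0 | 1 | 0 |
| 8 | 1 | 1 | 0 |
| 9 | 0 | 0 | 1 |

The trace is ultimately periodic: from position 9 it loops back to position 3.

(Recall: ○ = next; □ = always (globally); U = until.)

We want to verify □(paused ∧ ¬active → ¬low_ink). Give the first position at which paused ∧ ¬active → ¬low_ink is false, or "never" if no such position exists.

Check paused ∧ ¬active → ¬low_ink at each position in order: 0 ✓, 1 ✓, 2 ✓, 3 ✓, 4 ✓.
At position 5 the labels are {low_ink, paused}, so paused ∧ ¬active → ¬low_ink is false there. This is the first violation.

5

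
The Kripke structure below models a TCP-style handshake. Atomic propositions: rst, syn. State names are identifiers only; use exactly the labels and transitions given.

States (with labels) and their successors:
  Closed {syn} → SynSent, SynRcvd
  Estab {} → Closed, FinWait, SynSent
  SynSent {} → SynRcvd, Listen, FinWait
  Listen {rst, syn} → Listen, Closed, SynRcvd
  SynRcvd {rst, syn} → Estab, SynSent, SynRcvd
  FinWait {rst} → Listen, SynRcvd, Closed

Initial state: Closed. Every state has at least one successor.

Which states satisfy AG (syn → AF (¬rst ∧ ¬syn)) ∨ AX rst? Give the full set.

States satisfying syn → AF (¬rst ∧ ¬syn): {Estab, SynSent, FinWait}.
States satisfying AG (syn → AF (¬rst ∧ ¬syn)): ∅.
States satisfying rst: {Listen, SynRcvd, FinWait}.
States satisfying AX rst: {SynSent}.
States satisfying AG (syn → AF (¬rst ∧ ¬syn)) ∨ AX rst: {SynSent}.

{SynSent}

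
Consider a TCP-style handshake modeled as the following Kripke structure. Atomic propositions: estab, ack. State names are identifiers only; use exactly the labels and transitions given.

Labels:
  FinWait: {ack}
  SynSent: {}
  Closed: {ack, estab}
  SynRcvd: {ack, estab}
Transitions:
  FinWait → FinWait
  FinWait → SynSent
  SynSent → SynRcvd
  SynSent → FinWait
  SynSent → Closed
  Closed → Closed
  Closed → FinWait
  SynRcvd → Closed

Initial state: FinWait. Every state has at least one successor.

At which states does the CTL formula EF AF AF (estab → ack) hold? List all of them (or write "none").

States satisfying AF AF (estab → ack): {FinWait, SynSent, Closed, SynRcvd}.
States satisfying EF AF AF (estab → ack): {FinWait, SynSent, Closed, SynRcvd}.

{FinWait, SynSent, Closed, SynRcvd}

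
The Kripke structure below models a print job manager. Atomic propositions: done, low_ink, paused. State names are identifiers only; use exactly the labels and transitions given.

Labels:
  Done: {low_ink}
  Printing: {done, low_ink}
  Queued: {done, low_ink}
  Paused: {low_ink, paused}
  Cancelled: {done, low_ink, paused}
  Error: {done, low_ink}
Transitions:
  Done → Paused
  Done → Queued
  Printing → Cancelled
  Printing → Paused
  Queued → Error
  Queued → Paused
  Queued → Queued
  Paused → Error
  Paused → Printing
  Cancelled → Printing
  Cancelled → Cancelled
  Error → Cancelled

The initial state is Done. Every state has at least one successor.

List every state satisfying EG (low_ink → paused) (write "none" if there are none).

{Cancelled}

States satisfying low_ink → paused: {Paused, Cancelled}.
States satisfying EG (low_ink → paused): {Cancelled}.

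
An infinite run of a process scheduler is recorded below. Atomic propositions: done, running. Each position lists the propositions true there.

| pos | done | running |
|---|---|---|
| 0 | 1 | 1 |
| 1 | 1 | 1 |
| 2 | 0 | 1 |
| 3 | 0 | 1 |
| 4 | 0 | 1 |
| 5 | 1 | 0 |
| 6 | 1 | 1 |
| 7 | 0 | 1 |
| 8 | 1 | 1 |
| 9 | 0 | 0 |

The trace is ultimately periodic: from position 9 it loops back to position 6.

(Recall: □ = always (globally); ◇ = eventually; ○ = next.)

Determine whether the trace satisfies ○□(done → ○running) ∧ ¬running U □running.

The position after 0 is 1; □(done → ○running) is false there.
Walking from position 0: at position 0, □running has not yet held and ¬running fails, so ¬running U □running is false.
At position 0: ○□(done → ○running) is false; ¬running U □running is false; so ○□(done → ○running) ∧ ¬running U □running is false.

No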